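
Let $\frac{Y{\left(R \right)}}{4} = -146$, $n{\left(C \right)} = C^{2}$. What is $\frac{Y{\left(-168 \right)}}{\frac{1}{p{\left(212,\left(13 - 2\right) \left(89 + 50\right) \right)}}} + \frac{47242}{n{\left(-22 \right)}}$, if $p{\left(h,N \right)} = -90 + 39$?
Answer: $\frac{7231349}{242} \approx 29882.0$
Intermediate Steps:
$Y{\left(R \right)} = -584$ ($Y{\left(R \right)} = 4 \left(-146\right) = -584$)
$p{\left(h,N \right)} = -51$
$\frac{Y{\left(-168 \right)}}{\frac{1}{p{\left(212,\left(13 - 2\right) \left(89 + 50\right) \right)}}} + \frac{47242}{n{\left(-22 \right)}} = - \frac{584}{\frac{1}{-51}} + \frac{47242}{\left(-22\right)^{2}} = - \frac{584}{- \frac{1}{51}} + \frac{47242}{484} = \left(-584\right) \left(-51\right) + 47242 \cdot \frac{1}{484} = 29784 + \frac{23621}{242} = \frac{7231349}{242}$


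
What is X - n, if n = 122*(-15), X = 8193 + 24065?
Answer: 34088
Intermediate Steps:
X = 32258
n = -1830
X - n = 32258 - 1*(-1830) = 32258 + 1830 = 34088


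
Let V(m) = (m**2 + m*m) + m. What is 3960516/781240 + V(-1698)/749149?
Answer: 1867659660321/146316291190 ≈ 12.765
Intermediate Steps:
V(m) = m + 2*m**2 (V(m) = (m**2 + m**2) + m = 2*m**2 + m = m + 2*m**2)
3960516/781240 + V(-1698)/749149 = 3960516/781240 - 1698*(1 + 2*(-1698))/749149 = 3960516*(1/781240) - 1698*(1 - 3396)*(1/749149) = 990129/195310 - 1698*(-3395)*(1/749149) = 990129/195310 + 5764710*(1/749149) = 990129/195310 + 5764710/749149 = 1867659660321/146316291190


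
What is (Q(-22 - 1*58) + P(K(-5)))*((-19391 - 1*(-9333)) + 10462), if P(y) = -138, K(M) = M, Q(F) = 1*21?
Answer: -47268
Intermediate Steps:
Q(F) = 21
(Q(-22 - 1*58) + P(K(-5)))*((-19391 - 1*(-9333)) + 10462) = (21 - 138)*((-19391 - 1*(-9333)) + 10462) = -117*((-19391 + 9333) + 10462) = -117*(-10058 + 10462) = -117*404 = -47268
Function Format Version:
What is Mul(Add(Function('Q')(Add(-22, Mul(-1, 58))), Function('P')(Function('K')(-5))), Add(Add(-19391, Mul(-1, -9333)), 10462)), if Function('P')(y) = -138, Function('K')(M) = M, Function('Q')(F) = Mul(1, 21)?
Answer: -47268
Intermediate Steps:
Function('Q')(F) = 21
Mul(Add(Function('Q')(Add(-22, Mul(-1, 58))), Function('P')(Function('K')(-5))), Add(Add(-19391, Mul(-1, -9333)), 10462)) = Mul(Add(21, -138), Add(Add(-19391, Mul(-1, -9333)), 10462)) = Mul(-117, Add(Add(-19391, 9333), 10462)) = Mul(-117, Add(-10058, 10462)) = Mul(-117, 404) = -47268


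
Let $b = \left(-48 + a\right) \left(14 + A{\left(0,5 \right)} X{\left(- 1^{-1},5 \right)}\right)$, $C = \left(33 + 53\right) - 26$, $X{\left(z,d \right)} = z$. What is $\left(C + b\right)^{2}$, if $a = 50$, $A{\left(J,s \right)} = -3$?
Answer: $8836$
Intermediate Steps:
$C = 60$ ($C = 86 - 26 = 60$)
$b = 34$ ($b = \left(-48 + 50\right) \left(14 - 3 \left(- 1^{-1}\right)\right) = 2 \left(14 - 3 \left(\left(-1\right) 1\right)\right) = 2 \left(14 - -3\right) = 2 \left(14 + 3\right) = 2 \cdot 17 = 34$)
$\left(C + b\right)^{2} = \left(60 + 34\right)^{2} = 94^{2} = 8836$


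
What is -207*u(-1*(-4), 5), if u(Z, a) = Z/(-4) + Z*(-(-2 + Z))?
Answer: 1863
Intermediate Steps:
u(Z, a) = -Z/4 + Z*(2 - Z) (u(Z, a) = Z*(-¼) + Z*(2 - Z) = -Z/4 + Z*(2 - Z))
-207*u(-1*(-4), 5) = -207*(-1*(-4))*(7 - (-4)*(-4))/4 = -207*4*(7 - 4*4)/4 = -207*4*(7 - 16)/4 = -207*4*(-9)/4 = -207*(-9) = 1863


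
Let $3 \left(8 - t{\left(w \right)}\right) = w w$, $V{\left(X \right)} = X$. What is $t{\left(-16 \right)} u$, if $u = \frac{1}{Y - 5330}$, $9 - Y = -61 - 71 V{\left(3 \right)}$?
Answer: $\frac{232}{15141} \approx 0.015323$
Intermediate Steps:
$t{\left(w \right)} = 8 - \frac{w^{2}}{3}$ ($t{\left(w \right)} = 8 - \frac{w w}{3} = 8 - \frac{w^{2}}{3}$)
$Y = 283$ ($Y = 9 - \left(-61 - 213\right) = 9 - -274 = 9 + 274 = 283$)
$u = - \frac{1}{5047}$ ($u = \frac{1}{283 - 5330} = \frac{1}{-5047} = - \frac{1}{5047} \approx -0.00019814$)
$t{\left(-16 \right)} u = \left(8 - \frac{\left(-16\right)^{2}}{3}\right) \left(- \frac{1}{5047}\right) = \left(8 - \frac{256}{3}\right) \left(- \frac{1}{5047}\right) = \left(- \frac{232}{3}\right) \left(- \frac{1}{5047}\right) = \frac{232}{15141}$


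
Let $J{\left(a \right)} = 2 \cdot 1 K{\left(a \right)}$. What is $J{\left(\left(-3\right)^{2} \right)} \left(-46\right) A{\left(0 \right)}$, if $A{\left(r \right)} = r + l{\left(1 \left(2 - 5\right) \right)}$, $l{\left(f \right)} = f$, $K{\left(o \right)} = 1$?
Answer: $276$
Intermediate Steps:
$A{\left(r \right)} = -3 + r$ ($A{\left(r \right)} = r + 1 \left(2 - 5\right) = r + 1 \left(-3\right) = r - 3 = -3 + r$)
$J{\left(a \right)} = 2$ ($J{\left(a \right)} = 2 \cdot 1 \cdot 1 = 2 \cdot 1 = 2$)
$J{\left(\left(-3\right)^{2} \right)} \left(-46\right) A{\left(0 \right)} = 2 \left(-46\right) \left(-3 + 0\right) = \left(-92\right) \left(-3\right) = 276$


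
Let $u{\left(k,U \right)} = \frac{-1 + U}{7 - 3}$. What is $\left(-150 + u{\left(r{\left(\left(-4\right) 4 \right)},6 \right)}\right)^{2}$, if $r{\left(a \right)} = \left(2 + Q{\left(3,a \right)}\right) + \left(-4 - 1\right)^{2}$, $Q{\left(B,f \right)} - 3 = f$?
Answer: $\frac{354025}{16} \approx 22127.0$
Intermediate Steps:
$Q{\left(B,f \right)} = 3 + f$
$r{\left(a \right)} = 30 + a$ ($r{\left(a \right)} = \left(2 + \left(3 + a\right)\right) + \left(-4 - 1\right)^{2} = \left(5 + a\right) + \left(-5\right)^{2} = \left(5 + a\right) + 25 = 30 + a$)
$u{\left(k,U \right)} = - \frac{1}{4} + \frac{U}{4}$ ($u{\left(k,U \right)} = \frac{-1 + U}{4} = \left(-1 + U\right) \frac{1}{4} = - \frac{1}{4} + \frac{U}{4}$)
$\left(-150 + u{\left(r{\left(\left(-4\right) 4 \right)},6 \right)}\right)^{2} = \left(-150 + \left(- \frac{1}{4} + \frac{1}{4} \cdot 6\right)\right)^{2} = \left(-150 + \left(- \frac{1}{4} + \frac{3}{2}\right)\right)^{2} = \left(-150 + \frac{5}{4}\right)^{2} = \left(- \frac{595}{4}\right)^{2} = \frac{354025}{16}$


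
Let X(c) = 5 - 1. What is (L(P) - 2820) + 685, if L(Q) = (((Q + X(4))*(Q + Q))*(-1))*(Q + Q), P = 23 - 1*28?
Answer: -2035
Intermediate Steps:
P = -5 (P = 23 - 28 = -5)
X(c) = 4
L(Q) = -4*Q**2*(4 + Q) (L(Q) = (((Q + 4)*(Q + Q))*(-1))*(Q + Q) = (((4 + Q)*(2*Q))*(-1))*(2*Q) = ((2*Q*(4 + Q))*(-1))*(2*Q) = (-2*Q*(4 + Q))*(2*Q) = -4*Q**2*(4 + Q))
(L(P) - 2820) + 685 = (4*(-5)**2*(-4 - 1*(-5)) - 2820) + 685 = (4*25*(-4 + 5) - 2820) + 685 = (4*25*1 - 2820) + 685 = (100 - 2820) + 685 = -2720 + 685 = -2035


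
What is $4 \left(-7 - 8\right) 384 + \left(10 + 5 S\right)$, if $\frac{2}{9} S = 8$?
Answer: $-22850$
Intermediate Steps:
$S = 36$ ($S = \frac{9}{2} \cdot 8 = 36$)
$4 \left(-7 - 8\right) 384 + \left(10 + 5 S\right) = 4 \left(-7 - 8\right) 384 + \left(10 + 5 \cdot 36\right) = 4 \left(-15\right) 384 + \left(10 + 180\right) = \left(-60\right) 384 + 190 = -23040 + 190 = -22850$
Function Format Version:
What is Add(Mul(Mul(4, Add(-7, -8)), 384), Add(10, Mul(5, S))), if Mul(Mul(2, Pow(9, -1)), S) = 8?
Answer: -22850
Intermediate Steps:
S = 36 (S = Mul(Rational(9, 2), 8) = 36)
Add(Mul(Mul(4, Add(-7, -8)), 384), Add(10, Mul(5, S))) = Add(Mul(Mul(4, Add(-7, -8)), 384), Add(10, Mul(5, 36))) = Add(Mul(Mul(4, -15), 384), Add(10, 180)) = Add(Mul(-60, 384), 190) = Add(-23040, 190) = -22850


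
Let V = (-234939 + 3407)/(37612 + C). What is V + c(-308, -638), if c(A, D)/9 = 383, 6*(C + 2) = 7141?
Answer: 801075855/232801 ≈ 3441.0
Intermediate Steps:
C = 7129/6 (C = -2 + (⅙)*7141 = -2 + 7141/6 = 7129/6 ≈ 1188.2)
c(A, D) = 3447 (c(A, D) = 9*383 = 3447)
V = -1389192/232801 (V = (-234939 + 3407)/(37612 + 7129/6) = -231532/232801/6 = -231532*6/232801 = -1389192/232801 ≈ -5.9673)
V + c(-308, -638) = -1389192/232801 + 3447 = 801075855/232801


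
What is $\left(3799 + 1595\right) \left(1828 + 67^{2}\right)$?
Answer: $34073898$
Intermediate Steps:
$\left(3799 + 1595\right) \left(1828 + 67^{2}\right) = 5394 \left(1828 + 4489\right) = 5394 \cdot 6317 = 34073898$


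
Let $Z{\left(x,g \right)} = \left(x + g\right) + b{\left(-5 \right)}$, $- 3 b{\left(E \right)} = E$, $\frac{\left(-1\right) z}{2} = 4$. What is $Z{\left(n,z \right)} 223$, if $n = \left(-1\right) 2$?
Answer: $- \frac{5575}{3} \approx -1858.3$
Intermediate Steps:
$z = -8$ ($z = \left(-2\right) 4 = -8$)
$b{\left(E \right)} = - \frac{E}{3}$
$n = -2$
$Z{\left(x,g \right)} = \frac{5}{3} + g + x$ ($Z{\left(x,g \right)} = \left(x + g\right) - - \frac{5}{3} = \left(g + x\right) + \frac{5}{3} = \frac{5}{3} + g + x$)
$Z{\left(n,z \right)} 223 = \left(\frac{5}{3} - 8 - 2\right) 223 = \left(- \frac{25}{3}\right) 223 = - \frac{5575}{3}$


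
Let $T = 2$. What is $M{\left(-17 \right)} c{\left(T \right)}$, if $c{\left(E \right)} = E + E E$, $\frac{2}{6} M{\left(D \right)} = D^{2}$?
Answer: $5202$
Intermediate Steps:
$M{\left(D \right)} = 3 D^{2}$
$c{\left(E \right)} = E + E^{2}$
$M{\left(-17 \right)} c{\left(T \right)} = 3 \left(-17\right)^{2} \cdot 2 \left(1 + 2\right) = 3 \cdot 289 \cdot 2 \cdot 3 = 867 \cdot 6 = 5202$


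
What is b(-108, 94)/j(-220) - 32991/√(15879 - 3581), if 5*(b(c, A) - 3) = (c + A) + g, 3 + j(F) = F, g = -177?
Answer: 176/1115 - 32991*√12298/12298 ≈ -297.34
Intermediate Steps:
j(F) = -3 + F
b(c, A) = -162/5 + A/5 + c/5 (b(c, A) = 3 + ((c + A) - 177)/5 = 3 + ((A + c) - 177)/5 = 3 + (-177 + A + c)/5 = 3 + (-177/5 + A/5 + c/5) = -162/5 + A/5 + c/5)
b(-108, 94)/j(-220) - 32991/√(15879 - 3581) = (-162/5 + (⅕)*94 + (⅕)*(-108))/(-3 - 220) - 32991/√(15879 - 3581) = (-162/5 + 94/5 - 108/5)/(-223) - 32991*√12298/12298 = -176/5*(-1/223) - 32991*√12298/12298 = 176/1115 - 32991*√12298/12298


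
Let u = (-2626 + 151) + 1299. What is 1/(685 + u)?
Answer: -1/491 ≈ -0.0020367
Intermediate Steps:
u = -1176 (u = -2475 + 1299 = -1176)
1/(685 + u) = 1/(685 - 1176) = 1/(-491) = -1/491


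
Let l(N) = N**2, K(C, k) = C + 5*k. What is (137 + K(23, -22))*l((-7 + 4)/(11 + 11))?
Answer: 225/242 ≈ 0.92975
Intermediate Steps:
(137 + K(23, -22))*l((-7 + 4)/(11 + 11)) = (137 + (23 + 5*(-22)))*((-7 + 4)/(11 + 11))**2 = (137 + (23 - 110))*(-3/22)**2 = (137 - 87)*(-3*1/22)**2 = 50*(-3/22)**2 = 50*(9/484) = 225/242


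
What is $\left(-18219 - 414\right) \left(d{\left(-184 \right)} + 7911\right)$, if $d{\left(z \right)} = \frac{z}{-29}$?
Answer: $- \frac{4278192699}{29} \approx -1.4752 \cdot 10^{8}$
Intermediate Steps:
$d{\left(z \right)} = - \frac{z}{29}$ ($d{\left(z \right)} = z \left(- \frac{1}{29}\right) = - \frac{z}{29}$)
$\left(-18219 - 414\right) \left(d{\left(-184 \right)} + 7911\right) = \left(-18219 - 414\right) \left(\left(- \frac{1}{29}\right) \left(-184\right) + 7911\right) = - 18633 \left(\frac{184}{29} + 7911\right) = \left(-18633\right) \frac{229603}{29} = - \frac{4278192699}{29}$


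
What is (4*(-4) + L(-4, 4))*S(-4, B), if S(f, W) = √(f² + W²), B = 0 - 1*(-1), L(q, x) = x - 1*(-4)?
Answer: -8*√17 ≈ -32.985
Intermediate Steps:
L(q, x) = 4 + x (L(q, x) = x + 4 = 4 + x)
B = 1 (B = 0 + 1 = 1)
S(f, W) = √(W² + f²)
(4*(-4) + L(-4, 4))*S(-4, B) = (4*(-4) + (4 + 4))*√(1² + (-4)²) = (-16 + 8)*√(1 + 16) = -8*√17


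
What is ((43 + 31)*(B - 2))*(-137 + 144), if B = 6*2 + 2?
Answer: 6216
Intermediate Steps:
B = 14 (B = 12 + 2 = 14)
((43 + 31)*(B - 2))*(-137 + 144) = ((43 + 31)*(14 - 2))*(-137 + 144) = (74*12)*7 = 888*7 = 6216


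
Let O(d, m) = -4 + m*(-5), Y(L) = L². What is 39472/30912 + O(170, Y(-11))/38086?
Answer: 46390787/36791076 ≈ 1.2609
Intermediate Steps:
O(d, m) = -4 - 5*m
39472/30912 + O(170, Y(-11))/38086 = 39472/30912 + (-4 - 5*(-11)²)/38086 = 39472*(1/30912) + (-4 - 5*121)*(1/38086) = 2467/1932 + (-4 - 605)*(1/38086) = 2467/1932 - 609*1/38086 = 2467/1932 - 609/38086 = 46390787/36791076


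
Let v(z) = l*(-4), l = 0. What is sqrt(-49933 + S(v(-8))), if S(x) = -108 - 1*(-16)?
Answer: 5*I*sqrt(2001) ≈ 223.66*I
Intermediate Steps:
v(z) = 0 (v(z) = 0*(-4) = 0)
S(x) = -92 (S(x) = -108 + 16 = -92)
sqrt(-49933 + S(v(-8))) = sqrt(-49933 - 92) = sqrt(-50025) = 5*I*sqrt(2001)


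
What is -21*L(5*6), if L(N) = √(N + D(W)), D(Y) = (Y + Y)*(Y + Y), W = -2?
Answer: -21*√46 ≈ -142.43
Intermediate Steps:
D(Y) = 4*Y² (D(Y) = (2*Y)*(2*Y) = 4*Y²)
L(N) = √(16 + N) (L(N) = √(N + 4*(-2)²) = √(N + 4*4) = √(N + 16) = √(16 + N))
-21*L(5*6) = -21*√(16 + 5*6) = -21*√(16 + 30) = -21*√46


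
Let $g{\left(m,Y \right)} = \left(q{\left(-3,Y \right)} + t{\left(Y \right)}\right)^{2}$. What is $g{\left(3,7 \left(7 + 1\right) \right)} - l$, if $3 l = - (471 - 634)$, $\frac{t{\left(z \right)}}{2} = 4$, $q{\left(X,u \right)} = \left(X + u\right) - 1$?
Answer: $\frac{10637}{3} \approx 3545.7$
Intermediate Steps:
$q{\left(X,u \right)} = -1 + X + u$
$t{\left(z \right)} = 8$ ($t{\left(z \right)} = 2 \cdot 4 = 8$)
$g{\left(m,Y \right)} = \left(4 + Y\right)^{2}$ ($g{\left(m,Y \right)} = \left(\left(-1 - 3 + Y\right) + 8\right)^{2} = \left(\left(-4 + Y\right) + 8\right)^{2} = \left(4 + Y\right)^{2}$)
$l = \frac{163}{3}$ ($l = \frac{\left(-1\right) \left(471 - 634\right)}{3} = \frac{\left(-1\right) \left(-163\right)}{3} = \frac{1}{3} \cdot 163 = \frac{163}{3} \approx 54.333$)
$g{\left(3,7 \left(7 + 1\right) \right)} - l = \left(4 + 7 \left(7 + 1\right)\right)^{2} - \frac{163}{3} = \left(4 + 7 \cdot 8\right)^{2} - \frac{163}{3} = \left(4 + 56\right)^{2} - \frac{163}{3} = 60^{2} - \frac{163}{3} = 3600 - \frac{163}{3} = \frac{10637}{3}$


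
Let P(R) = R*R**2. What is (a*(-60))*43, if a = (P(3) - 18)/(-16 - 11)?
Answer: 860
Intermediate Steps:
P(R) = R**3
a = -1/3 (a = (3**3 - 18)/(-16 - 11) = (27 - 18)/(-27) = 9*(-1/27) = -1/3 ≈ -0.33333)
(a*(-60))*43 = -1/3*(-60)*43 = 20*43 = 860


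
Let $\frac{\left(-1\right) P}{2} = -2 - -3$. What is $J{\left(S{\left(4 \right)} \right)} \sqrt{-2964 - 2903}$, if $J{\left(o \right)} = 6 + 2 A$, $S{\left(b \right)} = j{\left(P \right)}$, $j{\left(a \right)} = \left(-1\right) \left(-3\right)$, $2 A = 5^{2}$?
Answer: $31 i \sqrt{5867} \approx 2374.5 i$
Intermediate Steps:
$P = -2$ ($P = - 2 \left(-2 - -3\right) = - 2 \left(-2 + 3\right) = \left(-2\right) 1 = -2$)
$A = \frac{25}{2}$ ($A = \frac{5^{2}}{2} = \frac{1}{2} \cdot 25 = \frac{25}{2} \approx 12.5$)
$j{\left(a \right)} = 3$
$S{\left(b \right)} = 3$
$J{\left(o \right)} = 31$ ($J{\left(o \right)} = 6 + 2 \cdot \frac{25}{2} = 6 + 25 = 31$)
$J{\left(S{\left(4 \right)} \right)} \sqrt{-2964 - 2903} = 31 \sqrt{-2964 - 2903} = 31 \sqrt{-5867} = 31 i \sqrt{5867}$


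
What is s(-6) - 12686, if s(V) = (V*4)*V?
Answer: -12542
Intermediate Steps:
s(V) = 4*V² (s(V) = (4*V)*V = 4*V²)
s(-6) - 12686 = 4*(-6)² - 12686 = 4*36 - 12686 = 144 - 12686 = -12542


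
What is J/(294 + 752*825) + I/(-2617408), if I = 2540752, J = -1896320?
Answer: -204389770639/50769045036 ≈ -4.0259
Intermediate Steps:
J/(294 + 752*825) + I/(-2617408) = -1896320/(294 + 752*825) + 2540752/(-2617408) = -1896320/(294 + 620400) + 2540752*(-1/2617408) = -1896320/620694 - 158797/163588 = -1896320*1/620694 - 158797/163588 = -948160/310347 - 158797/163588 = -204389770639/50769045036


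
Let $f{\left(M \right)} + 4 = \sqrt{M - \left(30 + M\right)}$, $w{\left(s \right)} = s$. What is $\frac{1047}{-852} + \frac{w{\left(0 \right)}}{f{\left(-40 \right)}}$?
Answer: $- \frac{349}{284} \approx -1.2289$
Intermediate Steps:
$f{\left(M \right)} = -4 + i \sqrt{30}$ ($f{\left(M \right)} = -4 + \sqrt{M - \left(30 + M\right)} = -4 + \sqrt{-30} = -4 + i \sqrt{30}$)
$\frac{1047}{-852} + \frac{w{\left(0 \right)}}{f{\left(-40 \right)}} = \frac{1047}{-852} + \frac{0}{-4 + i \sqrt{30}} = 1047 \left(- \frac{1}{852}\right) + 0 = - \frac{349}{284} + 0 = - \frac{349}{284}$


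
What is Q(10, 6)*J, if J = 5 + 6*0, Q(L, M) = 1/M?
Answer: ⅚ ≈ 0.83333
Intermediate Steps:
Q(L, M) = 1/M
J = 5 (J = 5 + 0 = 5)
Q(10, 6)*J = 5/6 = (⅙)*5 = ⅚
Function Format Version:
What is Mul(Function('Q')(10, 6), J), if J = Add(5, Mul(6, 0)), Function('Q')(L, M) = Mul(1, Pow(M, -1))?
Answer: Rational(5, 6) ≈ 0.83333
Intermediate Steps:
Function('Q')(L, M) = Pow(M, -1)
J = 5 (J = Add(5, 0) = 5)
Mul(Function('Q')(10, 6), J) = Mul(Pow(6, -1), 5) = Mul(Rational(1, 6), 5) = Rational(5, 6)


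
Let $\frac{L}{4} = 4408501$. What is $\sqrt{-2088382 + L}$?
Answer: $\sqrt{15545622} \approx 3942.8$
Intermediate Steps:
$L = 17634004$ ($L = 4 \cdot 4408501 = 17634004$)
$\sqrt{-2088382 + L} = \sqrt{-2088382 + 17634004} = \sqrt{15545622}$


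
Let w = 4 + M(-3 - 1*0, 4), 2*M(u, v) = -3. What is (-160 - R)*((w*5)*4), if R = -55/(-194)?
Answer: -777375/97 ≈ -8014.2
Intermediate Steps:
R = 55/194 (R = -55*(-1/194) = 55/194 ≈ 0.28350)
M(u, v) = -3/2 (M(u, v) = (½)*(-3) = -3/2)
w = 5/2 (w = 4 - 3/2 = 5/2 ≈ 2.5000)
(-160 - R)*((w*5)*4) = (-160 - 1*55/194)*(((5/2)*5)*4) = (-160 - 55/194)*((25/2)*4) = -31095/194*50 = -777375/97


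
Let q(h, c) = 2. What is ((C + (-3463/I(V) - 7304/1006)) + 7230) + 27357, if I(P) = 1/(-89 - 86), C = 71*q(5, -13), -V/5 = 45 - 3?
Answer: 322295610/503 ≈ 6.4075e+5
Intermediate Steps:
V = -210 (V = -5*(45 - 3) = -5*42 = -210)
C = 142 (C = 71*2 = 142)
I(P) = -1/175 (I(P) = 1/(-175) = -1/175)
((C + (-3463/I(V) - 7304/1006)) + 7230) + 27357 = ((142 + (-3463/(-1/175) - 7304/1006)) + 7230) + 27357 = ((142 + (-3463*(-175) - 7304*1/1006)) + 7230) + 27357 = ((142 + (606025 - 3652/503)) + 7230) + 27357 = ((142 + 304826923/503) + 7230) + 27357 = (304898349/503 + 7230) + 27357 = 308535039/503 + 27357 = 322295610/503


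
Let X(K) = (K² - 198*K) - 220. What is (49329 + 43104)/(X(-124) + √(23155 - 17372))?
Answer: 3670329564/1576719481 - 92433*√5783/1576719481 ≈ 2.3234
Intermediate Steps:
X(K) = -220 + K² - 198*K
(49329 + 43104)/(X(-124) + √(23155 - 17372)) = (49329 + 43104)/((-220 + (-124)² - 198*(-124)) + √(23155 - 17372)) = 92433/((-220 + 15376 + 24552) + √5783) = 92433/(39708 + √5783)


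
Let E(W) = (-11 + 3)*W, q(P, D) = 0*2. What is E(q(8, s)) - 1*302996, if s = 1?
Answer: -302996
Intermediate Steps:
q(P, D) = 0
E(W) = -8*W
E(q(8, s)) - 1*302996 = -8*0 - 1*302996 = 0 - 302996 = -302996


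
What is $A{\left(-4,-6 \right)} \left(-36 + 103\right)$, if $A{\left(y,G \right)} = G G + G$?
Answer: $2010$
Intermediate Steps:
$A{\left(y,G \right)} = G + G^{2}$ ($A{\left(y,G \right)} = G^{2} + G = G + G^{2}$)
$A{\left(-4,-6 \right)} \left(-36 + 103\right) = - 6 \left(1 - 6\right) \left(-36 + 103\right) = \left(-6\right) \left(-5\right) 67 = 30 \cdot 67 = 2010$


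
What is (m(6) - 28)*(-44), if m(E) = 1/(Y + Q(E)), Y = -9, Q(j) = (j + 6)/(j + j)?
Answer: 2475/2 ≈ 1237.5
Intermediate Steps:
Q(j) = (6 + j)/(2*j) (Q(j) = (6 + j)/((2*j)) = (6 + j)*(1/(2*j)) = (6 + j)/(2*j))
m(E) = 1/(-9 + (6 + E)/(2*E))
(m(6) - 28)*(-44) = (-2*6/(-6 + 17*6) - 28)*(-44) = (-2*6/(-6 + 102) - 28)*(-44) = (-2*6/96 - 28)*(-44) = (-2*6*1/96 - 28)*(-44) = (-1/8 - 28)*(-44) = -225/8*(-44) = 2475/2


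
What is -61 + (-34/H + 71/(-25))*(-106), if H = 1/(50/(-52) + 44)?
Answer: 50488963/325 ≈ 1.5535e+5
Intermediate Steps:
H = 26/1119 (H = 1/(50*(-1/52) + 44) = 1/(-25/26 + 44) = 1/(1119/26) = 26/1119 ≈ 0.023235)
-61 + (-34/H + 71/(-25))*(-106) = -61 + (-34/26/1119 + 71/(-25))*(-106) = -61 + (-34*1119/26 + 71*(-1/25))*(-106) = -61 + (-19023/13 - 71/25)*(-106) = -61 - 476498/325*(-106) = -61 + 50508788/325 = 50488963/325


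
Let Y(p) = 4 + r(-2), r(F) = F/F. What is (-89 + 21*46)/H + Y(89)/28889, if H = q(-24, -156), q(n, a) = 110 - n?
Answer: 25336323/3871126 ≈ 6.5450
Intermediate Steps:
H = 134 (H = 110 - 1*(-24) = 110 + 24 = 134)
r(F) = 1
Y(p) = 5 (Y(p) = 4 + 1 = 5)
(-89 + 21*46)/H + Y(89)/28889 = (-89 + 21*46)/134 + 5/28889 = (-89 + 966)*(1/134) + 5*(1/28889) = 877*(1/134) + 5/28889 = 877/134 + 5/28889 = 25336323/3871126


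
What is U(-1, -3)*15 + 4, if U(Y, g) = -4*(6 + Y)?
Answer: -296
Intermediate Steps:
U(Y, g) = -24 - 4*Y
U(-1, -3)*15 + 4 = (-24 - 4*(-1))*15 + 4 = (-24 + 4)*15 + 4 = -20*15 + 4 = -300 + 4 = -296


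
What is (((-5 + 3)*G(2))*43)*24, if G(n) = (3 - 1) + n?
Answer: -8256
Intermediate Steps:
G(n) = 2 + n
(((-5 + 3)*G(2))*43)*24 = (((-5 + 3)*(2 + 2))*43)*24 = (-2*4*43)*24 = -8*43*24 = -344*24 = -8256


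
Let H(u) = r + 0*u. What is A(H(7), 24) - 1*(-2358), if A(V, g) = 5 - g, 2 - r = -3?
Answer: 2339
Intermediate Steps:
r = 5 (r = 2 - 1*(-3) = 2 + 3 = 5)
H(u) = 5 (H(u) = 5 + 0*u = 5 + 0 = 5)
A(H(7), 24) - 1*(-2358) = (5 - 1*24) - 1*(-2358) = (5 - 24) + 2358 = -19 + 2358 = 2339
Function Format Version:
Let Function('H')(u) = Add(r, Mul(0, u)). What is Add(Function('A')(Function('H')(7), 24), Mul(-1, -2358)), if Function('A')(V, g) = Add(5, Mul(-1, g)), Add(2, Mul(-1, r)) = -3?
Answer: 2339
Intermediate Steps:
r = 5 (r = Add(2, Mul(-1, -3)) = Add(2, 3) = 5)
Function('H')(u) = 5 (Function('H')(u) = Add(5, Mul(0, u)) = Add(5, 0) = 5)
Add(Function('A')(Function('H')(7), 24), Mul(-1, -2358)) = Add(Add(5, Mul(-1, 24)), Mul(-1, -2358)) = Add(Add(5, -24), 2358) = Add(-19, 2358) = 2339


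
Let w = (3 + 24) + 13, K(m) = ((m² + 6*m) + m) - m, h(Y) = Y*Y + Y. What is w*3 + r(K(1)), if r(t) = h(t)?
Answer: 176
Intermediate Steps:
h(Y) = Y + Y² (h(Y) = Y² + Y = Y + Y²)
K(m) = m² + 6*m (K(m) = (m² + 7*m) - m = m² + 6*m)
w = 40 (w = 27 + 13 = 40)
r(t) = t*(1 + t)
w*3 + r(K(1)) = 40*3 + (1*(6 + 1))*(1 + 1*(6 + 1)) = 120 + (1*7)*(1 + 1*7) = 120 + 7*(1 + 7) = 120 + 7*8 = 120 + 56 = 176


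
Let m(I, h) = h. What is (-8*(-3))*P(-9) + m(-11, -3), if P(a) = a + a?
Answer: -435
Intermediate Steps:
P(a) = 2*a
(-8*(-3))*P(-9) + m(-11, -3) = (-8*(-3))*(2*(-9)) - 3 = 24*(-18) - 3 = -432 - 3 = -435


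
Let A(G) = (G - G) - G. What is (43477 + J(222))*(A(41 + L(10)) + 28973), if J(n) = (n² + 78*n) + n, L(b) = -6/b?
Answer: 15956184237/5 ≈ 3.1912e+9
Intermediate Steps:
A(G) = -G (A(G) = 0 - G = -G)
J(n) = n² + 79*n
(43477 + J(222))*(A(41 + L(10)) + 28973) = (43477 + 222*(79 + 222))*(-(41 - 6/10) + 28973) = (43477 + 222*301)*(-(41 - 6*⅒) + 28973) = (43477 + 66822)*(-(41 - ⅗) + 28973) = 110299*(-1*202/5 + 28973) = 110299*(-202/5 + 28973) = 110299*(144663/5) = 15956184237/5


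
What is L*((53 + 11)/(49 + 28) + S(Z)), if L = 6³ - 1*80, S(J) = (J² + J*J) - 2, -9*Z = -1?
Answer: -970496/6237 ≈ -155.60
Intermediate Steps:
Z = ⅑ (Z = -⅑*(-1) = ⅑ ≈ 0.11111)
S(J) = -2 + 2*J² (S(J) = (J² + J²) - 2 = 2*J² - 2 = -2 + 2*J²)
L = 136 (L = 216 - 80 = 136)
L*((53 + 11)/(49 + 28) + S(Z)) = 136*((53 + 11)/(49 + 28) + (-2 + 2*(⅑)²)) = 136*(64/77 + (-2 + 2*(1/81))) = 136*(64*(1/77) + (-2 + 2/81)) = 136*(64/77 - 160/81) = 136*(-7136/6237) = -970496/6237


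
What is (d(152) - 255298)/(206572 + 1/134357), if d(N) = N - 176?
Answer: -34304297954/27754394205 ≈ -1.2360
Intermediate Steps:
d(N) = -176 + N
(d(152) - 255298)/(206572 + 1/134357) = ((-176 + 152) - 255298)/(206572 + 1/134357) = (-24 - 255298)/(206572 + 1/134357) = -255322/27754394205/134357 = -255322*134357/27754394205 = -34304297954/27754394205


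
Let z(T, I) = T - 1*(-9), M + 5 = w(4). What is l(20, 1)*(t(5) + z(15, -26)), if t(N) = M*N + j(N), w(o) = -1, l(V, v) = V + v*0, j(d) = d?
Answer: -20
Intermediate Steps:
l(V, v) = V (l(V, v) = V + 0 = V)
M = -6 (M = -5 - 1 = -6)
z(T, I) = 9 + T (z(T, I) = T + 9 = 9 + T)
t(N) = -5*N (t(N) = -6*N + N = -5*N)
l(20, 1)*(t(5) + z(15, -26)) = 20*(-5*5 + (9 + 15)) = 20*(-25 + 24) = 20*(-1) = -20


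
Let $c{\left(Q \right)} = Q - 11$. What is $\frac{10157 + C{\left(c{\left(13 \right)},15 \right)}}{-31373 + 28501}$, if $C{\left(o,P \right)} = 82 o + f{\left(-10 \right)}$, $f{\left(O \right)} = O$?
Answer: $- \frac{10311}{2872} \approx -3.5902$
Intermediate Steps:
$c{\left(Q \right)} = -11 + Q$
$C{\left(o,P \right)} = -10 + 82 o$ ($C{\left(o,P \right)} = 82 o - 10 = -10 + 82 o$)
$\frac{10157 + C{\left(c{\left(13 \right)},15 \right)}}{-31373 + 28501} = \frac{10157 - \left(10 - 82 \left(-11 + 13\right)\right)}{-31373 + 28501} = \frac{10157 + \left(-10 + 82 \cdot 2\right)}{-2872} = \left(10157 + \left(-10 + 164\right)\right) \left(- \frac{1}{2872}\right) = \left(10157 + 154\right) \left(- \frac{1}{2872}\right) = 10311 \left(- \frac{1}{2872}\right) = - \frac{10311}{2872}$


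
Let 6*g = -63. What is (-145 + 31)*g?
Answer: 1197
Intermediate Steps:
g = -21/2 (g = (1/6)*(-63) = -21/2 ≈ -10.500)
(-145 + 31)*g = (-145 + 31)*(-21/2) = -114*(-21/2) = 1197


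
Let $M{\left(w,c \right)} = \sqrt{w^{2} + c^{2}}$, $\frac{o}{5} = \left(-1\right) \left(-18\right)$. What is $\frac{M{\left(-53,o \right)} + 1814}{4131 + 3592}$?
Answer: $\frac{1814}{7723} + \frac{\sqrt{10909}}{7723} \approx 0.24841$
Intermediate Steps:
$o = 90$ ($o = 5 \left(\left(-1\right) \left(-18\right)\right) = 5 \cdot 18 = 90$)
$M{\left(w,c \right)} = \sqrt{c^{2} + w^{2}}$
$\frac{M{\left(-53,o \right)} + 1814}{4131 + 3592} = \frac{\sqrt{90^{2} + \left(-53\right)^{2}} + 1814}{4131 + 3592} = \frac{\sqrt{8100 + 2809} + 1814}{7723} = \left(\sqrt{10909} + 1814\right) \frac{1}{7723} = \left(1814 + \sqrt{10909}\right) \frac{1}{7723} = \frac{1814}{7723} + \frac{\sqrt{10909}}{7723}$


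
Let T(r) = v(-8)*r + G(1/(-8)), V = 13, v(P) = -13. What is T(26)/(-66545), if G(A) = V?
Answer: 65/13309 ≈ 0.0048839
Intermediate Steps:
G(A) = 13
T(r) = 13 - 13*r (T(r) = -13*r + 13 = 13 - 13*r)
T(26)/(-66545) = (13 - 13*26)/(-66545) = (13 - 338)*(-1/66545) = -325*(-1/66545) = 65/13309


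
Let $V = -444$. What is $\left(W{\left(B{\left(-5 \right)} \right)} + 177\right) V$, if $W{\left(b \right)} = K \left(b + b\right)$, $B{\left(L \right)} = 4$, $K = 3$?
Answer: $-89244$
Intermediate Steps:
$W{\left(b \right)} = 6 b$ ($W{\left(b \right)} = 3 \left(b + b\right) = 3 \cdot 2 b = 6 b$)
$\left(W{\left(B{\left(-5 \right)} \right)} + 177\right) V = \left(6 \cdot 4 + 177\right) \left(-444\right) = \left(24 + 177\right) \left(-444\right) = 201 \left(-444\right) = -89244$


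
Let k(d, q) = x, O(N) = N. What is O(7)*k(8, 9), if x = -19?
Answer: -133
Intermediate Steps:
k(d, q) = -19
O(7)*k(8, 9) = 7*(-19) = -133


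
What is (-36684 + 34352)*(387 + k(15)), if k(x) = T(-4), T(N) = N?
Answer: -893156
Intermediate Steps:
k(x) = -4
(-36684 + 34352)*(387 + k(15)) = (-36684 + 34352)*(387 - 4) = -2332*383 = -893156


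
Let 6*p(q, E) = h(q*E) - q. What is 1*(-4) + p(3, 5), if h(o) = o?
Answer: -2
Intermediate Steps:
p(q, E) = -q/6 + E*q/6 (p(q, E) = (q*E - q)/6 = (E*q - q)/6 = (-q + E*q)/6 = -q/6 + E*q/6)
1*(-4) + p(3, 5) = 1*(-4) + (⅙)*3*(-1 + 5) = -4 + (⅙)*3*4 = -4 + 2 = -2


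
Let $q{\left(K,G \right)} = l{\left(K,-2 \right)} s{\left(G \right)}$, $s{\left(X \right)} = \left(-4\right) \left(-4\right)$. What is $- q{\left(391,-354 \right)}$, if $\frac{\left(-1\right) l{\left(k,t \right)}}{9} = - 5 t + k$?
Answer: $57744$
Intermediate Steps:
$l{\left(k,t \right)} = - 9 k + 45 t$ ($l{\left(k,t \right)} = - 9 \left(- 5 t + k\right) = - 9 \left(k - 5 t\right) = - 9 k + 45 t$)
$s{\left(X \right)} = 16$
$q{\left(K,G \right)} = -1440 - 144 K$ ($q{\left(K,G \right)} = \left(- 9 K + 45 \left(-2\right)\right) 16 = \left(- 9 K - 90\right) 16 = \left(-90 - 9 K\right) 16 = -1440 - 144 K$)
$- q{\left(391,-354 \right)} = - (-1440 - 56304) = \left(-1\right) \left(-57744\right) = 57744$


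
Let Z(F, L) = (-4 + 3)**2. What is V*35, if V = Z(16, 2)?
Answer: 35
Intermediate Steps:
Z(F, L) = 1 (Z(F, L) = (-1)**2 = 1)
V = 1
V*35 = 1*35 = 35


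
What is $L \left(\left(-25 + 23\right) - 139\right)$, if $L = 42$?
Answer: $-5922$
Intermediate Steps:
$L \left(\left(-25 + 23\right) - 139\right) = 42 \left(\left(-25 + 23\right) - 139\right) = 42 \left(-2 - 139\right) = 42 \left(-141\right) = -5922$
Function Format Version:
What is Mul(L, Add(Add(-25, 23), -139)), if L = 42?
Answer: -5922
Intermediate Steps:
Mul(L, Add(Add(-25, 23), -139)) = Mul(42, Add(Add(-25, 23), -139)) = Mul(42, Add(-2, -139)) = Mul(42, -141) = -5922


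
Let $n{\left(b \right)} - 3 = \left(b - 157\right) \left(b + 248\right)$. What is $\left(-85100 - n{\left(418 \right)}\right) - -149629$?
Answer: $-109300$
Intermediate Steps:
$n{\left(b \right)} = 3 + \left(-157 + b\right) \left(248 + b\right)$ ($n{\left(b \right)} = 3 + \left(b - 157\right) \left(b + 248\right) = 3 + \left(-157 + b\right) \left(248 + b\right)$)
$\left(-85100 - n{\left(418 \right)}\right) - -149629 = \left(-85100 - \left(-38933 + 418^{2} + 91 \cdot 418\right)\right) - -149629 = \left(-85100 - \left(-38933 + 174724 + 38038\right)\right) + 149629 = \left(-85100 - 173829\right) + 149629 = -258929 + 149629 = -109300$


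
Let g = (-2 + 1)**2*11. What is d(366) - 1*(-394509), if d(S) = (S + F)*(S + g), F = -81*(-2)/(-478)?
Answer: 127234812/239 ≈ 5.3236e+5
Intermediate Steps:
g = 11 (g = (-1)**2*11 = 1*11 = 11)
F = -81/239 (F = 162*(-1/478) = -81/239 ≈ -0.33891)
d(S) = (11 + S)*(-81/239 + S) (d(S) = (S - 81/239)*(S + 11) = (-81/239 + S)*(11 + S) = (11 + S)*(-81/239 + S))
d(366) - 1*(-394509) = (-891/239 + 366**2 + (2548/239)*366) - 1*(-394509) = (-891/239 + 133956 + 932568/239) + 394509 = 32947161/239 + 394509 = 127234812/239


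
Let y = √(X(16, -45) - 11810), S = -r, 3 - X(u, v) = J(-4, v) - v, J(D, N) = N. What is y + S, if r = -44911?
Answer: 44911 + I*√11807 ≈ 44911.0 + 108.66*I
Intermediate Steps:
X(u, v) = 3 (X(u, v) = 3 - (v - v) = 3 - 1*0 = 3 + 0 = 3)
S = 44911 (S = -1*(-44911) = 44911)
y = I*√11807 (y = √(3 - 11810) = √(-11807) = I*√11807 ≈ 108.66*I)
y + S = I*√11807 + 44911 = 44911 + I*√11807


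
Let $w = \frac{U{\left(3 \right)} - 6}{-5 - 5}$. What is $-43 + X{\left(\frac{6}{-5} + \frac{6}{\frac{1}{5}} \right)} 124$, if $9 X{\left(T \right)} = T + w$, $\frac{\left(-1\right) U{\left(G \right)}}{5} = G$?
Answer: $\frac{5741}{15} \approx 382.73$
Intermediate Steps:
$U{\left(G \right)} = - 5 G$
$w = \frac{21}{10}$ ($w = \frac{\left(-5\right) 3 - 6}{-5 - 5} = \frac{-15 - 6}{-10} = \left(-21\right) \left(- \frac{1}{10}\right) = \frac{21}{10} \approx 2.1$)
$X{\left(T \right)} = \frac{7}{30} + \frac{T}{9}$ ($X{\left(T \right)} = \frac{T + \frac{21}{10}}{9} = \frac{\frac{21}{10} + T}{9} = \frac{7}{30} + \frac{T}{9}$)
$-43 + X{\left(\frac{6}{-5} + \frac{6}{\frac{1}{5}} \right)} 124 = -43 + \left(\frac{7}{30} + \frac{\frac{6}{-5} + \frac{6}{\frac{1}{5}}}{9}\right) 124 = -43 + \left(\frac{7}{30} + \frac{6 \left(- \frac{1}{5}\right) + 6 \frac{1}{\frac{1}{5}}}{9}\right) 124 = -43 + \left(\frac{7}{30} + \frac{- \frac{6}{5} + 6 \cdot 5}{9}\right) 124 = -43 + \left(\frac{7}{30} + \frac{- \frac{6}{5} + 30}{9}\right) 124 = -43 + \left(\frac{7}{30} + \frac{1}{9} \cdot \frac{144}{5}\right) 124 = -43 + \left(\frac{7}{30} + \frac{16}{5}\right) 124 = -43 + \frac{103}{30} \cdot 124 = -43 + \frac{6386}{15} = \frac{5741}{15}$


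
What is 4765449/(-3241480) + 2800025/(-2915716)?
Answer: -5742730233371/2362808774920 ≈ -2.4305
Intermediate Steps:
4765449/(-3241480) + 2800025/(-2915716) = 4765449*(-1/3241480) + 2800025*(-1/2915716) = -4765449/3241480 - 2800025/2915716 = -5742730233371/2362808774920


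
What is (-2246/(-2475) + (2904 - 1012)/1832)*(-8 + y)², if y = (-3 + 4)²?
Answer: 107767807/1133550 ≈ 95.071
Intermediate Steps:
y = 1 (y = 1² = 1)
(-2246/(-2475) + (2904 - 1012)/1832)*(-8 + y)² = (-2246/(-2475) + (2904 - 1012)/1832)*(-8 + 1)² = (-2246*(-1/2475) + 1892*(1/1832))*(-7)² = (2246/2475 + 473/458)*49 = (2199343/1133550)*49 = 107767807/1133550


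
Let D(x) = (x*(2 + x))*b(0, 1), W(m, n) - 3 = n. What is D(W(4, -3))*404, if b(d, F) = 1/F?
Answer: 0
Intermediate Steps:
W(m, n) = 3 + n
D(x) = x*(2 + x) (D(x) = (x*(2 + x))/1 = (x*(2 + x))*1 = x*(2 + x))
D(W(4, -3))*404 = ((3 - 3)*(2 + (3 - 3)))*404 = (0*(2 + 0))*404 = (0*2)*404 = 0*404 = 0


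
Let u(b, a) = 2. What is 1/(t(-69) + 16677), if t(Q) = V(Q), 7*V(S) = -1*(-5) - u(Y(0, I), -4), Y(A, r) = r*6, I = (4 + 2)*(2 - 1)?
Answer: 7/116742 ≈ 5.9961e-5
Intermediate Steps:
I = 6 (I = 6*1 = 6)
Y(A, r) = 6*r
V(S) = 3/7 (V(S) = (-1*(-5) - 1*2)/7 = (5 - 2)/7 = (1/7)*3 = 3/7)
t(Q) = 3/7
1/(t(-69) + 16677) = 1/(3/7 + 16677) = 1/(116742/7) = 7/116742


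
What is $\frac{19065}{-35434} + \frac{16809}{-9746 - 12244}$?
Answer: $- \frac{84570788}{64932805} \approx -1.3024$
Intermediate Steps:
$\frac{19065}{-35434} + \frac{16809}{-9746 - 12244} = 19065 \left(- \frac{1}{35434}\right) + \frac{16809}{-9746 - 12244} = - \frac{19065}{35434} + \frac{16809}{-21990} = - \frac{19065}{35434} + 16809 \left(- \frac{1}{21990}\right) = - \frac{19065}{35434} - \frac{5603}{7330} = - \frac{84570788}{64932805}$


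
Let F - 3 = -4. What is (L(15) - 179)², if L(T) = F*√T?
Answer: (179 + √15)² ≈ 33443.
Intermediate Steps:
F = -1 (F = 3 - 4 = -1)
L(T) = -√T
(L(15) - 179)² = (-√15 - 179)² = (-179 - √15)²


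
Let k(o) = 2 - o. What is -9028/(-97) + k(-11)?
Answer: 10289/97 ≈ 106.07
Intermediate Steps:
-9028/(-97) + k(-11) = -9028/(-97) + (2 - 1*(-11)) = -9028*(-1)/97 + (2 + 11) = -148*(-61/97) + 13 = 9028/97 + 13 = 10289/97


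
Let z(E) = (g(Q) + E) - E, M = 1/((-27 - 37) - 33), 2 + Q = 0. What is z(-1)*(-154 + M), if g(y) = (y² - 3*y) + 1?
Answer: -164329/97 ≈ -1694.1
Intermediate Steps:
Q = -2 (Q = -2 + 0 = -2)
g(y) = 1 + y² - 3*y
M = -1/97 (M = 1/(-64 - 33) = 1/(-97) = -1/97 ≈ -0.010309)
z(E) = 11 (z(E) = ((1 + (-2)² - 3*(-2)) + E) - E = ((1 + 4 + 6) + E) - E = (11 + E) - E = 11)
z(-1)*(-154 + M) = 11*(-154 - 1/97) = 11*(-14939/97) = -164329/97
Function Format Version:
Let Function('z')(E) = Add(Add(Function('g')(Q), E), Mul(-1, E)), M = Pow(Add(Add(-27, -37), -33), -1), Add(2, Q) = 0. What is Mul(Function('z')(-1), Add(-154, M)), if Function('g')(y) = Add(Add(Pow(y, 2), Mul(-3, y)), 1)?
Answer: Rational(-164329, 97) ≈ -1694.1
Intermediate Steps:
Q = -2 (Q = Add(-2, 0) = -2)
Function('g')(y) = Add(1, Pow(y, 2), Mul(-3, y))
M = Rational(-1, 97) (M = Pow(Add(-64, -33), -1) = Pow(-97, -1) = Rational(-1, 97) ≈ -0.010309)
Function('z')(E) = 11 (Function('z')(E) = Add(Add(Add(1, Pow(-2, 2), Mul(-3, -2)), E), Mul(-1, E)) = Add(Add(Add(1, 4, 6), E), Mul(-1, E)) = Add(Add(11, E), Mul(-1, E)) = 11)
Mul(Function('z')(-1), Add(-154, M)) = Mul(11, Add(-154, Rational(-1, 97))) = Mul(11, Rational(-14939, 97)) = Rational(-164329, 97)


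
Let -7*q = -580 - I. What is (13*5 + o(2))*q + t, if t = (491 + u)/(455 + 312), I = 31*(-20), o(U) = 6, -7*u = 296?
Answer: -2175139/5369 ≈ -405.13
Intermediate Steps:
u = -296/7 (u = -⅐*296 = -296/7 ≈ -42.286)
I = -620
t = 3141/5369 (t = (491 - 296/7)/(455 + 312) = (3141/7)/767 = (3141/7)*(1/767) = 3141/5369 ≈ 0.58502)
q = -40/7 (q = -(-580 - 1*(-620))/7 = -(-580 + 620)/7 = -⅐*40 = -40/7 ≈ -5.7143)
(13*5 + o(2))*q + t = (13*5 + 6)*(-40/7) + 3141/5369 = (65 + 6)*(-40/7) + 3141/5369 = 71*(-40/7) + 3141/5369 = -2840/7 + 3141/5369 = -2175139/5369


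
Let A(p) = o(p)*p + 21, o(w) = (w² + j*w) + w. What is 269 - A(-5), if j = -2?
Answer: 398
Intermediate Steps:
o(w) = w² - w (o(w) = (w² - 2*w) + w = w² - w)
A(p) = 21 + p²*(-1 + p) (A(p) = (p*(-1 + p))*p + 21 = p²*(-1 + p) + 21 = 21 + p²*(-1 + p))
269 - A(-5) = 269 - (21 + (-5)²*(-1 - 5)) = 269 - (21 + 25*(-6)) = 269 - (21 - 150) = 269 - 1*(-129) = 269 + 129 = 398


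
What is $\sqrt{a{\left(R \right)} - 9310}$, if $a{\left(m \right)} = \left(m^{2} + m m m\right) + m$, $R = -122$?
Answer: $2 i \sqrt{452599} \approx 1345.5 i$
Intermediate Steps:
$a{\left(m \right)} = m + m^{2} + m^{3}$ ($a{\left(m \right)} = \left(m^{2} + m^{2} m\right) + m = \left(m^{2} + m^{3}\right) + m = m + m^{2} + m^{3}$)
$\sqrt{a{\left(R \right)} - 9310} = \sqrt{- 122 \left(1 - 122 + \left(-122\right)^{2}\right) - 9310} = \sqrt{- 122 \left(1 - 122 + 14884\right) - 9310} = \sqrt{\left(-122\right) 14763 - 9310} = \sqrt{-1801086 - 9310} = \sqrt{-1810396} = 2 i \sqrt{452599}$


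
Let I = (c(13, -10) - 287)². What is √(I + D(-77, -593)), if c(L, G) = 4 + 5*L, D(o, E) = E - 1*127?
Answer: 2*√11701 ≈ 216.34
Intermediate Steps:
D(o, E) = -127 + E (D(o, E) = E - 127 = -127 + E)
I = 47524 (I = ((4 + 5*13) - 287)² = ((4 + 65) - 287)² = (69 - 287)² = (-218)² = 47524)
√(I + D(-77, -593)) = √(47524 + (-127 - 593)) = √(47524 - 720) = √46804 = 2*√11701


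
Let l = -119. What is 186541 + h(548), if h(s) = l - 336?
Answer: 186086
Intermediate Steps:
h(s) = -455 (h(s) = -119 - 336 = -455)
186541 + h(548) = 186541 - 455 = 186086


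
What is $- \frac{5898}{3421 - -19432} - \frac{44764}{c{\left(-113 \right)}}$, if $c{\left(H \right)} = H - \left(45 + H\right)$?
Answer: $\frac{1022726282}{1028385} \approx 994.5$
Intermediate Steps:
$c{\left(H \right)} = -45$ ($c{\left(H \right)} = H - \left(45 + H\right) = -45$)
$- \frac{5898}{3421 - -19432} - \frac{44764}{c{\left(-113 \right)}} = - \frac{5898}{3421 - -19432} - \frac{44764}{-45} = - \frac{5898}{3421 + 19432} - - \frac{44764}{45} = - \frac{5898}{22853} + \frac{44764}{45} = \frac{1022726282}{1028385}$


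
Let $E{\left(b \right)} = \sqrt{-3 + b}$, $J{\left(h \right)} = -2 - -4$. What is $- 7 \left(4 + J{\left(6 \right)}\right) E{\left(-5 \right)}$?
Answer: $- 84 i \sqrt{2} \approx - 118.79 i$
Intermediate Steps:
$J{\left(h \right)} = 2$ ($J{\left(h \right)} = -2 + 4 = 2$)
$- 7 \left(4 + J{\left(6 \right)}\right) E{\left(-5 \right)} = - 7 \left(4 + 2\right) \sqrt{-3 - 5} = - 7 \cdot 6 \sqrt{-8} = - 7 \cdot 6 \cdot 2 i \sqrt{2} = - 7 \cdot 12 i \sqrt{2} = - 84 i \sqrt{2}$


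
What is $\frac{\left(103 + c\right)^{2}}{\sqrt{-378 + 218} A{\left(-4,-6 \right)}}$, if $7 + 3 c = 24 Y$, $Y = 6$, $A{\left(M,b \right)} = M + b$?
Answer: $\frac{49729 i \sqrt{10}}{900} \approx 174.73 i$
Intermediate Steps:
$c = \frac{137}{3}$ ($c = - \frac{7}{3} + \frac{24 \cdot 6}{3} = - \frac{7}{3} + \frac{1}{3} \cdot 144 = - \frac{7}{3} + 48 = \frac{137}{3} \approx 45.667$)
$\frac{\left(103 + c\right)^{2}}{\sqrt{-378 + 218} A{\left(-4,-6 \right)}} = \frac{\left(103 + \frac{137}{3}\right)^{2}}{\sqrt{-378 + 218} \left(-4 - 6\right)} = \frac{\left(\frac{446}{3}\right)^{2}}{\sqrt{-160} \left(-10\right)} = \frac{198916}{9 \cdot 4 i \sqrt{10} \left(-10\right)} = \frac{198916}{9 \left(- 40 i \sqrt{10}\right)} = \frac{198916 \frac{i \sqrt{10}}{400}}{9} = \frac{49729 i \sqrt{10}}{900}$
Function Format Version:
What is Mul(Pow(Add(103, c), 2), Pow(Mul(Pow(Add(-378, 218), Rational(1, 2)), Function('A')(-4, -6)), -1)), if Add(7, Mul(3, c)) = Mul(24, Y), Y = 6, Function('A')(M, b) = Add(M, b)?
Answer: Mul(Rational(49729, 900), I, Pow(10, Rational(1, 2))) ≈ Mul(174.73, I)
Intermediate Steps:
c = Rational(137, 3) (c = Add(Rational(-7, 3), Mul(Rational(1, 3), Mul(24, 6))) = Add(Rational(-7, 3), Mul(Rational(1, 3), 144)) = Add(Rational(-7, 3), 48) = Rational(137, 3) ≈ 45.667)
Mul(Pow(Add(103, c), 2), Pow(Mul(Pow(Add(-378, 218), Rational(1, 2)), Function('A')(-4, -6)), -1)) = Mul(Pow(Add(103, Rational(137, 3)), 2), Pow(Mul(Pow(Add(-378, 218), Rational(1, 2)), Add(-4, -6)), -1)) = Mul(Pow(Rational(446, 3), 2), Pow(Mul(Pow(-160, Rational(1, 2)), -10), -1)) = Mul(Rational(198916, 9), Pow(Mul(Mul(4, I, Pow(10, Rational(1, 2))), -10), -1)) = Mul(Rational(198916, 9), Pow(Mul(-40, I, Pow(10, Rational(1, 2))), -1)) = Mul(Rational(198916, 9), Mul(Rational(1, 400), I, Pow(10, Rational(1, 2)))) = Mul(Rational(49729, 900), I, Pow(10, Rational(1, 2)))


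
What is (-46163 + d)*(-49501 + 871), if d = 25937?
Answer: 983590380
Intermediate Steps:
(-46163 + d)*(-49501 + 871) = (-46163 + 25937)*(-49501 + 871) = -20226*(-48630) = 983590380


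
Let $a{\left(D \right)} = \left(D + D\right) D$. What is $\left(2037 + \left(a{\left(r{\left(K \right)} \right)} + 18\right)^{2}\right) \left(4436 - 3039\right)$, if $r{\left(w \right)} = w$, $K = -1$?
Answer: $3404489$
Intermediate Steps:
$a{\left(D \right)} = 2 D^{2}$ ($a{\left(D \right)} = 2 D D = 2 D^{2}$)
$\left(2037 + \left(a{\left(r{\left(K \right)} \right)} + 18\right)^{2}\right) \left(4436 - 3039\right) = \left(2037 + \left(2 \left(-1\right)^{2} + 18\right)^{2}\right) \left(4436 - 3039\right) = \left(2037 + \left(2 \cdot 1 + 18\right)^{2}\right) 1397 = \left(2037 + \left(2 + 18\right)^{2}\right) 1397 = \left(2037 + 20^{2}\right) 1397 = \left(2037 + 400\right) 1397 = 2437 \cdot 1397 = 3404489$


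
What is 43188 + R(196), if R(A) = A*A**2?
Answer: 7572724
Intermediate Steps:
R(A) = A**3
43188 + R(196) = 43188 + 196**3 = 43188 + 7529536 = 7572724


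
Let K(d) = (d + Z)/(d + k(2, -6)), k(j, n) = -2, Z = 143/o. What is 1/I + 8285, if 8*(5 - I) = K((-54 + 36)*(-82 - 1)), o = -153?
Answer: 73759875493/8902601 ≈ 8285.2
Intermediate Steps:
Z = -143/153 (Z = 143/(-153) = 143*(-1/153) = -143/153 ≈ -0.93464)
K(d) = (-143/153 + d)/(-2 + d) (K(d) = (d - 143/153)/(d - 2) = (-143/153 + d)/(-2 + d))
I = 8902601/1826208 (I = 5 - (-143/153 + (-54 + 36)*(-82 - 1))/(8*(-2 + (-54 + 36)*(-82 - 1))) = 5 - (-143/153 - 18*(-83))/(8*(-2 - 18*(-83))) = 5 - (-143/153 + 1494)/(8*(-2 + 1494)) = 5 - 228439/(8*1492*153) = 5 - 228439/(11936*153) = 5 - 1/8*228439/228276 = 5 - 228439/1826208 = 8902601/1826208 ≈ 4.8749)
1/I + 8285 = 1/(8902601/1826208) + 8285 = 1826208/8902601 + 8285 = 73759875493/8902601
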